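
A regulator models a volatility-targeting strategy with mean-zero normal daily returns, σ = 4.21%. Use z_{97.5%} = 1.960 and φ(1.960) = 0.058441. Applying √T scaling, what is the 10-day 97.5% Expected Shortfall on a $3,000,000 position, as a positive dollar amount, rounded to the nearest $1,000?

σ_{10d} = 4.21% × √10 = 13.313%.
ES multiplier = φ(z)/(1−α) = 0.058441/0.025 = 2.338.
ES = 13.313% × 2.338 = 31.126%; on $3,000,000: $933,780.

$934,000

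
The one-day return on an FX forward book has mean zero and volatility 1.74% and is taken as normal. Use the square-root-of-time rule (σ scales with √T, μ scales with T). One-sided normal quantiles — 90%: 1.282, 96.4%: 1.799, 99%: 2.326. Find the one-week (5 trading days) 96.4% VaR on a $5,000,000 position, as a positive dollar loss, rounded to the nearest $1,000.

$350,000

σ_{5d} = 1.74% × √5 = 3.891%.
VaR = 1.799 × 3.891% = 7.000%.
On $5,000,000: 0.07000 × $5,000,000 = $350,000.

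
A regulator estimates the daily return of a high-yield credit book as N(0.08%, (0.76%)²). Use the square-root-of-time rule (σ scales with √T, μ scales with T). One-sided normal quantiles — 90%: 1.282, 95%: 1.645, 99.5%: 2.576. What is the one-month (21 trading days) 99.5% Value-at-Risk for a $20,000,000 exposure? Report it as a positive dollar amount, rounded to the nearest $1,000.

σ_{21d} = 0.76% × √21 = 3.483%; μ_{21d} = 21 × 0.08% = 1.680%.
VaR = −(1.680%) + 2.576 × 3.483% = 7.292%.
On $20,000,000: 0.07292 × $20,000,000 = $1,458,400.

$1,458,000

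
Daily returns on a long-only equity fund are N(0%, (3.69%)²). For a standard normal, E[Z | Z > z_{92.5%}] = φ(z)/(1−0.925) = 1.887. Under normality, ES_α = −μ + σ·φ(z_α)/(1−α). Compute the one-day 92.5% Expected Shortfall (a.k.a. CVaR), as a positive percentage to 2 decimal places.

6.96%

ES = 3.69% × 1.887 = 6.963%.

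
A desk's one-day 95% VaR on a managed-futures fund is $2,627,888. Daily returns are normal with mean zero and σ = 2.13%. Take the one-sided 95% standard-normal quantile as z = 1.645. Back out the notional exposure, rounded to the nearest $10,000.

$75,000,000

VaR as a fraction of value: z·σ = 1.645 × 2.13% = 3.50385%.
Position = $2,627,888 / 0.0350385 = $75,000,014.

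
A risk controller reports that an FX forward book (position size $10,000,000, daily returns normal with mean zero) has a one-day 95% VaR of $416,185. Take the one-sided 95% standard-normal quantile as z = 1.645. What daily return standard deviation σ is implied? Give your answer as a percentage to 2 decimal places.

VaR as a fraction: $416,185 / $10,000,000 = 4.162%.
σ = VaR / z = 4.162% / 1.645 = 2.530%.

2.53%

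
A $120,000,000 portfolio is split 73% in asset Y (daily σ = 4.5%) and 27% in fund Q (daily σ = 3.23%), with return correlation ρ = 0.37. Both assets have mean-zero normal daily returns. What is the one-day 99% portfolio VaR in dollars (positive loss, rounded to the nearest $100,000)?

$10,300,000

σ_p² = 0.73²·4.5² + 0.27²·3.23² + 2·0.37·0.73·0.27·4.5·3.23 = 13.6718 (%²).
σ_p = √13.6718 = 3.698%.
At 99%, z = 2.326.
VaR = 2.326 × 3.698% = 8.602%; on $120,000,000 that is $10,322,400.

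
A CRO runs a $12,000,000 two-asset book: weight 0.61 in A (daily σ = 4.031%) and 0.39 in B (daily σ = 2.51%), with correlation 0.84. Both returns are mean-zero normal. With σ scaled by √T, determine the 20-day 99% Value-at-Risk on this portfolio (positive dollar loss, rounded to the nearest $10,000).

σ_p = √(0.61²·4.031² + 0.39²·2.51² + 2·0.84·0.61·0.39·4.031·2.51) = 3.324%.
σ_{20d} = 3.324% × √20 = 14.865%.
z(99%) = 2.326.
VaR = 2.326 × 14.865% = 34.576%; on $12,000,000 that is $4,149,120.

$4,150,000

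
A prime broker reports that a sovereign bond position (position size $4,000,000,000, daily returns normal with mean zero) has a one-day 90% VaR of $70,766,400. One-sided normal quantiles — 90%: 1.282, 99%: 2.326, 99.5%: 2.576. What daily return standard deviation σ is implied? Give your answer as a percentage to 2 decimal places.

1.38%

VaR as a fraction: $70,766,400 / $4,000,000,000 = 1.769%.
σ = VaR / z = 1.769% / 1.282 = 1.380%.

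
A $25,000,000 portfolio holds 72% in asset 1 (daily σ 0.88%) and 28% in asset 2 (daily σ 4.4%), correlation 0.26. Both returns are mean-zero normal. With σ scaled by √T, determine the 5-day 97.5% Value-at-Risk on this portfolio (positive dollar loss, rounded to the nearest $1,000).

σ_p = √(0.72²·0.88² + 0.28²·4.4² + 2·0.26·0.72·0.28·0.88·4.4) = 1.525%.
σ_{5d} = 1.525% × √5 = 3.410%.
z(97.5%) = 1.960.
VaR = 1.960 × 3.410% = 6.684%; on $25,000,000 that is $1,671,000.

$1,671,000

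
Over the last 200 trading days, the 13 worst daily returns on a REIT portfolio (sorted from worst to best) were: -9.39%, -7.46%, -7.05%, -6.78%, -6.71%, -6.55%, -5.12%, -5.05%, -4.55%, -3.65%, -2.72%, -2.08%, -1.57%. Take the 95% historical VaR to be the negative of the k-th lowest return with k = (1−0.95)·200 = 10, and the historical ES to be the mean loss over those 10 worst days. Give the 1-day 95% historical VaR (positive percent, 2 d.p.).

3.65%

k = 10; the 10th lowest return is -3.65%, so VaR = 3.65%.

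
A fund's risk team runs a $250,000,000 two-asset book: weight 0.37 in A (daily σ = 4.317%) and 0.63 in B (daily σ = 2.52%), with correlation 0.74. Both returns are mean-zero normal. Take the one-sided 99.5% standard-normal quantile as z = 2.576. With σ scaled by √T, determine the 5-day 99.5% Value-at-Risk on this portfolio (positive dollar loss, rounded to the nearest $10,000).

σ_p = √(0.37²·4.317² + 0.63²·2.52² + 2·0.74·0.37·0.63·4.317·2.52) = 2.971%.
σ_{5d} = 2.971% × √5 = 6.643%.
VaR = 2.576 × 6.643% = 17.112%; on $250,000,000 that is $42,780,000.

$42,780,000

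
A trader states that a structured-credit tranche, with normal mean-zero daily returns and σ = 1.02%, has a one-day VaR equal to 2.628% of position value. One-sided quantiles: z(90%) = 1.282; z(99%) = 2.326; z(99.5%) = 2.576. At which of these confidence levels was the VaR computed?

Implied z = VaR/σ = 2.628 / 1.02 = 2.576.
This matches z(99.5%) = 2.576.

99.5%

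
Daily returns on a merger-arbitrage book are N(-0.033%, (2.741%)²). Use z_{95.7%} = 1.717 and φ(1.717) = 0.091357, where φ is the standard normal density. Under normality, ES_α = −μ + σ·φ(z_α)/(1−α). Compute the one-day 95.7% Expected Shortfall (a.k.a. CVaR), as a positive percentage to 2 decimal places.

Tail multiplier: φ(z)/(1−α) = 0.091357 / 0.043 = 2.125.
ES = −(-0.033%) + 2.741% × 2.125 = 5.858%.

5.86%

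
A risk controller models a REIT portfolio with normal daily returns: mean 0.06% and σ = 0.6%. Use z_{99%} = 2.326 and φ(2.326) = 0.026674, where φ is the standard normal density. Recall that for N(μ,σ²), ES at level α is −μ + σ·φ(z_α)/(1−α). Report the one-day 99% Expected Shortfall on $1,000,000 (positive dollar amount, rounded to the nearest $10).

Tail multiplier: φ(z)/(1−α) = 0.026674 / 0.01 = 2.667.
ES = −(0.06%) + 0.6% × 2.667 = 1.540%.
On $1,000,000: 0.01540 × $1,000,000 = $15,400.

$15,400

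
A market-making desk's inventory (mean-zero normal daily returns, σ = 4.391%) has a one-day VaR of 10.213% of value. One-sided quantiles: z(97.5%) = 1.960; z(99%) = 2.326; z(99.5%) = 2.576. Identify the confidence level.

Implied z = VaR/σ = 10.213 / 4.391 = 2.326.
This matches z(99%) = 2.326.

99%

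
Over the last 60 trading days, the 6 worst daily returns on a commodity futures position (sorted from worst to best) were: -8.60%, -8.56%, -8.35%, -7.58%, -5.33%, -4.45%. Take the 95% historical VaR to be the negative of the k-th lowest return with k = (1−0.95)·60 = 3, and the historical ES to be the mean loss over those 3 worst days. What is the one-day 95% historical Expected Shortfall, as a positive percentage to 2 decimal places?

8.50%

The 3 worst returns sum to -25.51%.
ES = −(-25.51%) / 3 = 8.5033…% ≈ 8.50%.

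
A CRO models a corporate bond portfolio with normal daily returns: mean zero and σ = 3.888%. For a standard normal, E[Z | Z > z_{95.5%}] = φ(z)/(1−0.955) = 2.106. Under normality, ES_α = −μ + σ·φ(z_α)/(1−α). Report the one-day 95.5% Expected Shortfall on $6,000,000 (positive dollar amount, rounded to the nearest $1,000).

ES = 3.888% × 2.106 = 8.188%.
On $6,000,000: 0.08188 × $6,000,000 = $491,280.

$491,000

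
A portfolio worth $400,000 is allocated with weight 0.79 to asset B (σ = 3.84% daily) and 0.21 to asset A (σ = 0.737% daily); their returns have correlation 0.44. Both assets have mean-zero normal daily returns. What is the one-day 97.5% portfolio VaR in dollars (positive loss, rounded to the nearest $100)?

$24,300

σ_p² = 0.79²·3.84² + 0.21²·0.737² + 2·0.44·0.79·0.21·3.84·0.737 = 9.6399 (%²).
σ_p = √9.6399 = 3.105%.
At 97.5%, z = 1.960.
VaR = 1.960 × 3.105% = 6.086%; on $400,000 that is $24,344.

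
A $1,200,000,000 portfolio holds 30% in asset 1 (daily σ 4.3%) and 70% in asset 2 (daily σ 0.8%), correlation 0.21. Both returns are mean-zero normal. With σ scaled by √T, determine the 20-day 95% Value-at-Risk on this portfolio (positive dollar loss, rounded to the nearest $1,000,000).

σ_p = √(0.3²·4.3² + 0.7²·0.8² + 2·0.21·0.3·0.7·4.3·0.8) = 1.510%.
σ_{20d} = 1.510% × √20 = 6.753%.
z(95%) = 1.645.
VaR = 1.645 × 6.753% = 11.109%; on $1,200,000,000 that is $133,308,000.

$133,000,000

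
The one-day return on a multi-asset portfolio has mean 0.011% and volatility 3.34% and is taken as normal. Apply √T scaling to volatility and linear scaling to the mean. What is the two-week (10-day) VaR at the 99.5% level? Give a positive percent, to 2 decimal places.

27.10%

At 99.5%, z = 2.576.
σ_{10d} = 3.34% × √10 = 10.562%; μ_{10d} = 10 × 0.011% = 0.110%.
VaR = −(0.110%) + 2.576 × 10.562% = 27.098%.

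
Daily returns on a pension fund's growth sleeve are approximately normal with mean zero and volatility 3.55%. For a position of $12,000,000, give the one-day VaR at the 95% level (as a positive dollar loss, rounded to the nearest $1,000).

At 95% one-sided, z = 1.645.
VaR = z·σ = 1.645 × 3.55% = 5.840%.
On $12,000,000: 0.05840 × $12,000,000 = $700,800.

$701,000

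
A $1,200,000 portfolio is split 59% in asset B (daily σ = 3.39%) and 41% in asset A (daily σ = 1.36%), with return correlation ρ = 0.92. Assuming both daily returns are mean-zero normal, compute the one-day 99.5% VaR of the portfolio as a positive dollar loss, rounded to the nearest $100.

$78,000

σ_p² = 0.59²·3.39² + 0.41²·1.36² + 2·0.92·0.59·0.41·3.39·1.36 = 6.3634 (%²).
σ_p = √6.3634 = 2.523%.
At 99.5%, z = 2.576.
VaR = 2.576 × 2.523% = 6.499%; on $1,200,000 that is $77,988.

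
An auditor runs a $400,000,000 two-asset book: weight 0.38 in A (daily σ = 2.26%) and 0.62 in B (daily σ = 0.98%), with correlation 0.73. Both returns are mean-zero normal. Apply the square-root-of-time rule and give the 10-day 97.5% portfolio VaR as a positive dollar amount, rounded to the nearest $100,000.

σ_p = √(0.38²·2.26² + 0.62²·0.98² + 2·0.73·0.38·0.62·2.26·0.98) = 1.367%.
σ_{10d} = 1.367% × √10 = 4.323%.
z(97.5%) = 1.960.
VaR = 1.960 × 4.323% = 8.473%; on $400,000,000 that is $33,892,000.

$33,900,000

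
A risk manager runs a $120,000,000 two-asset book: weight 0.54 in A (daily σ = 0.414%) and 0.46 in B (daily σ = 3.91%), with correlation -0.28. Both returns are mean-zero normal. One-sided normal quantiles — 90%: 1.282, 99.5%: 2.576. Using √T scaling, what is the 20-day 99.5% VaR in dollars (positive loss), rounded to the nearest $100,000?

σ_p = √(0.54²·0.414² + 0.46²·3.91² + 2·-0.28·0.54·0.46·0.414·3.91) = 1.749%.
σ_{20d} = 1.749% × √20 = 7.822%.
VaR = 2.576 × 7.822% = 20.149%; on $120,000,000 that is $24,178,800.

$24,200,000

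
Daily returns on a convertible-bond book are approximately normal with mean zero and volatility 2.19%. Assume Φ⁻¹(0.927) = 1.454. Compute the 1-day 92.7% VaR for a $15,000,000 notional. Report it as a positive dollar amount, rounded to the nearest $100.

$477,600

VaR = z·σ = 1.454 × 2.19% = 3.184%.
On $15,000,000: 0.03184 × $15,000,000 = $477,600.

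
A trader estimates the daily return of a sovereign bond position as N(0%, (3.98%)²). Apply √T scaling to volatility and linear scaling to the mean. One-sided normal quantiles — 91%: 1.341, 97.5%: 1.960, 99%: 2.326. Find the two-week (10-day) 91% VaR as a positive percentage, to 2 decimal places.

16.88%

σ_{10d} = 3.98% × √10 = 12.586%.
VaR = 1.341 × 12.586% = 16.878%.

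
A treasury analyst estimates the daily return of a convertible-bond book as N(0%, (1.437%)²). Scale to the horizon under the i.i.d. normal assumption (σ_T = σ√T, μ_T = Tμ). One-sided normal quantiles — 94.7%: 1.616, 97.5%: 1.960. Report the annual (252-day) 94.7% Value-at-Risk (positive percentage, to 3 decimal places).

36.864%

σ_{252d} = 1.437% × √252 = 22.812%.
VaR = 1.616 × 22.812% = 36.864%.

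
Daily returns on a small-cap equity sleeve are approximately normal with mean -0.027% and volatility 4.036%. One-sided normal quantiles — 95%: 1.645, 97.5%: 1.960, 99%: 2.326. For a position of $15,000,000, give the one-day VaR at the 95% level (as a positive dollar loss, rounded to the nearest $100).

VaR = −μ + z·σ = −(-0.027%) + 1.645 × 4.036% = 6.666%.
On $15,000,000: 0.06666 × $15,000,000 = $999,900.

$999,900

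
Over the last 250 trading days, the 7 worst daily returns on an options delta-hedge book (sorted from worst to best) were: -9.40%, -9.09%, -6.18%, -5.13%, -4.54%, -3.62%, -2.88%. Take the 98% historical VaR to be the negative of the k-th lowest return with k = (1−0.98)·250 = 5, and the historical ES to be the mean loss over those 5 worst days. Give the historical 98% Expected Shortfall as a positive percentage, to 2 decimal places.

6.87%

The 5 worst returns sum to -34.34%.
ES = −(-34.34%) / 5 = 6.868% ≈ 6.87%.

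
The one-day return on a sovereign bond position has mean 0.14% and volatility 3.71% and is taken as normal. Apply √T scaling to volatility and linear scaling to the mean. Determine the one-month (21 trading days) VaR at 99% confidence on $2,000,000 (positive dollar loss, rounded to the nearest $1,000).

At 99%, z = 2.326.
σ_{21d} = 3.71% × √21 = 17.001%; μ_{21d} = 21 × 0.14% = 2.940%.
VaR = −(2.940%) + 2.326 × 17.001% = 36.604%.
On $2,000,000: 0.36604 × $2,000,000 = $732,080.

$732,000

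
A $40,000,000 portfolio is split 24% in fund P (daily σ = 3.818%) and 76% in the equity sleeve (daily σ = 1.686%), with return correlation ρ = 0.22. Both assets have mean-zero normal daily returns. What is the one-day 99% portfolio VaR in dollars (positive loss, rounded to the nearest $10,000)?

σ_p² = 0.24²·3.818² + 0.76²·1.686² + 2·0.22·0.24·0.76·3.818·1.686 = 2.9981 (%²).
σ_p = √2.9981 = 1.732%.
At 99%, z = 2.326.
VaR = 2.326 × 1.732% = 4.029%; on $40,000,000 that is $1,611,600.

$1,610,000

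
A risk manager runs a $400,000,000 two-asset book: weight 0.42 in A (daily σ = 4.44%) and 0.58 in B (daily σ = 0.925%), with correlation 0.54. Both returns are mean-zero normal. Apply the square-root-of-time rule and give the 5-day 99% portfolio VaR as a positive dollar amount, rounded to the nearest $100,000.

σ_p = √(0.42²·4.44² + 0.58²·0.925² + 2·0.54·0.42·0.58·4.44·0.925) = 2.201%.
σ_{5d} = 2.201% × √5 = 4.922%.
z(99%) = 2.326.
VaR = 2.326 × 4.922% = 11.449%; on $400,000,000 that is $45,796,000.

$45,800,000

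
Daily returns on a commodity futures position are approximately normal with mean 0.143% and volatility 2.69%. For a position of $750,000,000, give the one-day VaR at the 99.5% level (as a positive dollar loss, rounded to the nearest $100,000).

At 99.5% one-sided, z = 2.576.
VaR = −μ + z·σ = −(0.143%) + 2.576 × 2.69% = 6.786%.
On $750,000,000: 0.06786 × $750,000,000 = $50,895,000.

$50,900,000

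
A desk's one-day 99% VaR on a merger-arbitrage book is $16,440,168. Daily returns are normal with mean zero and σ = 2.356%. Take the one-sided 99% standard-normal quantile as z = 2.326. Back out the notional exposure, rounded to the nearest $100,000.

VaR as a fraction of value: z·σ = 2.326 × 2.356% = 5.48006%.
Position = $16,440,168 / 0.0548006 = $300,000,000.

$300,000,000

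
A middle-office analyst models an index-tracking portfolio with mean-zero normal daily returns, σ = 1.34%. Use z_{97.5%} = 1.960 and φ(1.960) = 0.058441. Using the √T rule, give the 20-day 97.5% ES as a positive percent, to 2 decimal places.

σ_{20d} = 1.34% × √20 = 5.993%.
ES multiplier = φ(z)/(1−α) = 0.058441/0.025 = 2.338.
ES = 5.993% × 2.338 = 14.012%.

14.01%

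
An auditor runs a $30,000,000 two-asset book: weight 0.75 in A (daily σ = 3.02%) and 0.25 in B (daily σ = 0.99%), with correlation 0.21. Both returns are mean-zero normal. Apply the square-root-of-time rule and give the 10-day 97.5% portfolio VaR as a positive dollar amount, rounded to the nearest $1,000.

σ_p = √(0.75²·3.02² + 0.25²·0.99² + 2·0.21·0.75·0.25·3.02·0.99) = 2.330%.
σ_{10d} = 2.330% × √10 = 7.368%.
z(97.5%) = 1.960.
VaR = 1.960 × 7.368% = 14.441%; on $30,000,000 that is $4,332,300.

$4,332,000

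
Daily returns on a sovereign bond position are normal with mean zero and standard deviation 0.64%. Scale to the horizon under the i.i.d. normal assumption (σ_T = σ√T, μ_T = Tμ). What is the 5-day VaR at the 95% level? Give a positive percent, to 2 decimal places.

2.35%

At 95%, z = 1.645.
σ_{5d} = 0.64% × √5 = 1.431%.
VaR = 1.645 × 1.431% = 2.354%.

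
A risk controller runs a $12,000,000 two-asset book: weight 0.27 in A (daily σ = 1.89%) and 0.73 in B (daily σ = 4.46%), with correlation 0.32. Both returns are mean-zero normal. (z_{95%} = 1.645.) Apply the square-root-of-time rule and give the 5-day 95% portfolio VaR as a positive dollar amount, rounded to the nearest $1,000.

$1,524,000

σ_p = √(0.27²·1.89² + 0.73²·4.46² + 2·0.32·0.27·0.73·1.89·4.46) = 3.453%.
σ_{5d} = 3.453% × √5 = 7.721%.
VaR = 1.645 × 7.721% = 12.701%; on $12,000,000 that is $1,524,120.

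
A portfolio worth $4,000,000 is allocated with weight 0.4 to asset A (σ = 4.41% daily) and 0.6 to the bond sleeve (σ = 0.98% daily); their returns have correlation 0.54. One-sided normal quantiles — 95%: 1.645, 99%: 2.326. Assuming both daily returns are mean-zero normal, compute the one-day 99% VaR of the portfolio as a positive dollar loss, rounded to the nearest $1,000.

$199,000

σ_p² = 0.4²·4.41² + 0.6²·0.98² + 2·0.54·0.4·0.6·4.41·0.98 = 4.5777 (%²).
σ_p = √4.5777 = 2.140%.
VaR = 2.326 × 2.140% = 4.978%; on $4,000,000 that is $199,120.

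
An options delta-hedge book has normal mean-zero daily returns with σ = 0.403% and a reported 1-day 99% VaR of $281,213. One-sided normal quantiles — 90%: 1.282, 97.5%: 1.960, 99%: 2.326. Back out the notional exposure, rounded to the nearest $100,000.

VaR as a fraction of value: z·σ = 2.326 × 0.403% = 0.937378%.
Position = $281,213 / 0.00937378 = $29,999,957.

$30,000,000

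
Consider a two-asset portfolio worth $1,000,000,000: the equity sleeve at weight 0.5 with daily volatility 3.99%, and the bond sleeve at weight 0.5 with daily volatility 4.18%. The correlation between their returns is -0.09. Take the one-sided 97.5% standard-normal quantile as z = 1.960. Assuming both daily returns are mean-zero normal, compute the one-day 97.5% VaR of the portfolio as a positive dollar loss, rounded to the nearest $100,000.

$54,000,000

σ_p² = 0.5²·3.99² + 0.5²·4.18² + 2·-0.09·0.5·0.5·3.99·4.18 = 7.5976 (%²).
σ_p = √7.5976 = 2.756%.
VaR = 1.960 × 2.756% = 5.402%; on $1,000,000,000 that is $54,020,000.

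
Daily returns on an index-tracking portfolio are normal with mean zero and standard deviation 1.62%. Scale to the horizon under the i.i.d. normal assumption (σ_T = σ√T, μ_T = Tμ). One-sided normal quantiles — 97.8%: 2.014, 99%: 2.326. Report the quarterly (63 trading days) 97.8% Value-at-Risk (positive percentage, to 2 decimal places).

25.90%

σ_{63d} = 1.62% × √63 = 12.858%.
VaR = 2.014 × 12.858% = 25.896%.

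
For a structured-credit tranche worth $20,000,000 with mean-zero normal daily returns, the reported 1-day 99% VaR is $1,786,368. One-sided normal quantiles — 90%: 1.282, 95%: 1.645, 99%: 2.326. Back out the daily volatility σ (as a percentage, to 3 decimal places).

3.840%

VaR as a fraction: $1,786,368 / $20,000,000 = 8.932%.
σ = VaR / z = 8.932% / 2.326 = 3.840%.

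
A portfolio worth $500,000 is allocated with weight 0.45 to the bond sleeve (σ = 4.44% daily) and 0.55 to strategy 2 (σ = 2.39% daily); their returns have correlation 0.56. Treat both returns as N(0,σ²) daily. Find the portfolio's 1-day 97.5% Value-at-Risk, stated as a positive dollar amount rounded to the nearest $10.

$28,840

σ_p² = 0.45²·4.44² + 0.55²·2.39² + 2·0.56·0.45·0.55·4.44·2.39 = 8.6614 (%²).
σ_p = √8.6614 = 2.943%.
At 97.5%, z = 1.960.
VaR = 1.960 × 2.943% = 5.768%; on $500,000 that is $28,840.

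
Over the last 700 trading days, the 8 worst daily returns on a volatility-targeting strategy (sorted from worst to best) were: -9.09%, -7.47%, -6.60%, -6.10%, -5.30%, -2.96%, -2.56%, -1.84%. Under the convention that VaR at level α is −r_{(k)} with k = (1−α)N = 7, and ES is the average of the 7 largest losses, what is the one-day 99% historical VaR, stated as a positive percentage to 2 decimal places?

k = 7; the 7th lowest return is -2.56%, so VaR = 2.56%.

2.56%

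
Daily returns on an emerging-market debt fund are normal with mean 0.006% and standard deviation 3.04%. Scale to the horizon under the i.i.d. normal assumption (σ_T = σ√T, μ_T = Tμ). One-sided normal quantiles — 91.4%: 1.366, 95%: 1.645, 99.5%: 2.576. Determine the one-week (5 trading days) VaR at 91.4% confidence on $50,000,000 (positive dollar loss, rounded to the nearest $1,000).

$4,628,000

σ_{5d} = 3.04% × √5 = 6.798%; μ_{5d} = 5 × 0.006% = 0.030%.
VaR = −(0.030%) + 1.366 × 6.798% = 9.256%.
On $50,000,000: 0.09256 × $50,000,000 = $4,628,000.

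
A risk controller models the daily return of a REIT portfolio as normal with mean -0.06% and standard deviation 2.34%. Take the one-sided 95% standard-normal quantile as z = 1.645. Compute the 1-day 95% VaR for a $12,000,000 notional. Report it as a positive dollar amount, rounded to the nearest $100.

$469,100

VaR = −μ + z·σ = −(-0.06%) + 1.645 × 2.34% = 3.909%.
On $12,000,000: 0.03909 × $12,000,000 = $469,080.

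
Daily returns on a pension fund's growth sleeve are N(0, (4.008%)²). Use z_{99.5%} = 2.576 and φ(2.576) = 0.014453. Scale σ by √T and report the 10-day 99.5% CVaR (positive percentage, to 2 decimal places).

36.64%

σ_{10d} = 4.008% × √10 = 12.674%.
ES multiplier = φ(z)/(1−α) = 0.014453/0.005 = 2.891.
ES = 12.674% × 2.891 = 36.641%.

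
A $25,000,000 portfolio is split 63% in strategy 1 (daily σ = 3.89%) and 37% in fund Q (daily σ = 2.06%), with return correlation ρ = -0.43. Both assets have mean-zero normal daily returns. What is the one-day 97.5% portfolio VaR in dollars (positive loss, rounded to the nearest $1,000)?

$1,094,000

σ_p² = 0.63²·3.89² + 0.37²·2.06² + 2·-0.43·0.63·0.37·3.89·2.06 = 4.9805 (%²).
σ_p = √4.9805 = 2.232%.
At 97.5%, z = 1.960.
VaR = 1.960 × 2.232% = 4.375%; on $25,000,000 that is $1,093,750.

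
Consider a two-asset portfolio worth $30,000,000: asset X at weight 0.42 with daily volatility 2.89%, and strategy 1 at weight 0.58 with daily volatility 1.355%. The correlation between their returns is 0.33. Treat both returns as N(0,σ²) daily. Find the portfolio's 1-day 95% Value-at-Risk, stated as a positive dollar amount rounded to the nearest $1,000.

$814,000

σ_p² = 0.42²·2.89² + 0.58²·1.355² + 2·0.33·0.42·0.58·2.89·1.355 = 2.7205 (%²).
σ_p = √2.7205 = 1.649%.
At 95%, z = 1.645.
VaR = 1.645 × 1.649% = 2.713%; on $30,000,000 that is $813,900.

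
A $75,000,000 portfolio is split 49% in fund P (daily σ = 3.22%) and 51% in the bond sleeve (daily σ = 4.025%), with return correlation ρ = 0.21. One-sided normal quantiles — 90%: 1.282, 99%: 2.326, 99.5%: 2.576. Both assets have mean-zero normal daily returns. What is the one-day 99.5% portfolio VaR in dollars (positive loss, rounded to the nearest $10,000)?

$5,490,000

σ_p² = 0.49²·3.22² + 0.51²·4.025² + 2·0.21·0.49·0.51·3.22·4.025 = 8.0635 (%²).
σ_p = √8.0635 = 2.840%.
VaR = 2.576 × 2.840% = 7.316%; on $75,000,000 that is $5,487,000.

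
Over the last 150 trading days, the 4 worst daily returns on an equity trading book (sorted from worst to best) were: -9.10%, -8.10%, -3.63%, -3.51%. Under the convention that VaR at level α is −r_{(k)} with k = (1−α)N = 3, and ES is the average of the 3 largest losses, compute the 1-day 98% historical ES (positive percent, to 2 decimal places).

6.94%

The 3 worst returns sum to -20.83%.
ES = −(-20.83%) / 3 = 6.9433…% ≈ 6.94%.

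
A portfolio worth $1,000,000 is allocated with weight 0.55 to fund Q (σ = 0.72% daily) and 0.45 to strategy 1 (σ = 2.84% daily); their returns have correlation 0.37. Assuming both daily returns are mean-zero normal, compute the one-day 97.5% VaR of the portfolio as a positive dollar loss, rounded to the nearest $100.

σ_p² = 0.55²·0.72² + 0.45²·2.84² + 2·0.37·0.55·0.45·0.72·2.84 = 2.1646 (%²).
σ_p = √2.1646 = 1.471%.
At 97.5%, z = 1.960.
VaR = 1.960 × 1.471% = 2.883%; on $1,000,000 that is $28,830.

$28,800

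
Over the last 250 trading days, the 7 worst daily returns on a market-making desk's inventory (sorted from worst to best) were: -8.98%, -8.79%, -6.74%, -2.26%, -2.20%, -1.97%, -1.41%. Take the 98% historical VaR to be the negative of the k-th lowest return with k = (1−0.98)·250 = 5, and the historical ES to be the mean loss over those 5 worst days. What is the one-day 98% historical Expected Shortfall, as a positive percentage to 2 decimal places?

5.79%

The 5 worst returns sum to -28.97%.
ES = −(-28.97%) / 5 = 5.794% ≈ 5.79%.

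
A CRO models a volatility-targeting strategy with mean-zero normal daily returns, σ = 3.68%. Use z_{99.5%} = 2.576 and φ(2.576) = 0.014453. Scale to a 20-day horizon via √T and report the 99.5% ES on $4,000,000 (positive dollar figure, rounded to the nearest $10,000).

σ_{20d} = 3.68% × √20 = 16.457%.
ES multiplier = φ(z)/(1−α) = 0.014453/0.005 = 2.891.
ES = 16.457% × 2.891 = 47.577%; on $4,000,000: $1,903,080.

$1,900,000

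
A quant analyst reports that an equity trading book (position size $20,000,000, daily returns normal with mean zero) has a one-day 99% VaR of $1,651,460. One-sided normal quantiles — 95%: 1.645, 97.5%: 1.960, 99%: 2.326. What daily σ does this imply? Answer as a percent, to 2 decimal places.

3.55%

VaR as a fraction: $1,651,460 / $20,000,000 = 8.257%.
σ = VaR / z = 8.257% / 2.326 = 3.550%.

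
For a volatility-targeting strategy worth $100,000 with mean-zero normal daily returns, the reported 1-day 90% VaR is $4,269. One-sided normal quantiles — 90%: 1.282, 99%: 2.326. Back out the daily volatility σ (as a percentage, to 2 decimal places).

VaR as a fraction: $4,269 / $100,000 = 4.269%.
σ = VaR / z = 4.269% / 1.282 = 3.330%.

3.33%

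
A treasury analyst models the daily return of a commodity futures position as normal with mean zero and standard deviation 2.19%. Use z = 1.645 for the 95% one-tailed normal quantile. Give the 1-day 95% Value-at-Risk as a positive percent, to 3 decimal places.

3.603%

VaR = z·σ = 1.645 × 2.19% = 3.603%.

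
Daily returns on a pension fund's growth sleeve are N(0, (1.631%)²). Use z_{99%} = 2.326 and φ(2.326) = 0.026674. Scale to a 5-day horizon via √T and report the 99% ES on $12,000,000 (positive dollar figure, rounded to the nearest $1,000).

$1,167,000

σ_{5d} = 1.631% × √5 = 3.647%.
ES multiplier = φ(z)/(1−α) = 0.026674/0.01 = 2.667.
ES = 3.647% × 2.667 = 9.727%; on $12,000,000: $1,167,240.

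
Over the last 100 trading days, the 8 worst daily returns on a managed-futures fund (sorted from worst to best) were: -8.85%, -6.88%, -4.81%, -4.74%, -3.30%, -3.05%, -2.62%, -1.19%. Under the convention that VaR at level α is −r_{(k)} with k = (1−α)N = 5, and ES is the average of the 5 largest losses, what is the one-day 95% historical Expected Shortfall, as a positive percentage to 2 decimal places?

The 5 worst returns sum to -28.58%.
ES = −(-28.58%) / 5 = 5.716% ≈ 5.72%.

5.72%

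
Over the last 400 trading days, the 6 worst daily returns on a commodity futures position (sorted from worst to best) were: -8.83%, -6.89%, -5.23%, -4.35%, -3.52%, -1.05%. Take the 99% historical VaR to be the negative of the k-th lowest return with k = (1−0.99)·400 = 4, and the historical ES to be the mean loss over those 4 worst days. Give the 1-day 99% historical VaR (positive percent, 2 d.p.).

k = 4; the 4th lowest return is -4.35%, so VaR = 4.35%.

4.35%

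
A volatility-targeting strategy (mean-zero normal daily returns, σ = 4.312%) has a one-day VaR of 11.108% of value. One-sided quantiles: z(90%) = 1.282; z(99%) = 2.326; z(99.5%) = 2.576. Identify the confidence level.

Implied z = VaR/σ = 11.108 / 4.312 = 2.576.
This matches z(99.5%) = 2.576.

99.5%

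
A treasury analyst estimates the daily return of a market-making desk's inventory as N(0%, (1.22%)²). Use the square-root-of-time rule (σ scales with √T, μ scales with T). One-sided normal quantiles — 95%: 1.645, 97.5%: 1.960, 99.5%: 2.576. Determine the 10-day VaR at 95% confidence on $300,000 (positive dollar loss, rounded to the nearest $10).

$19,040

σ_{10d} = 1.22% × √10 = 3.858%.
VaR = 1.645 × 3.858% = 6.346%.
On $300,000: 0.06346 × $300,000 = $19,038.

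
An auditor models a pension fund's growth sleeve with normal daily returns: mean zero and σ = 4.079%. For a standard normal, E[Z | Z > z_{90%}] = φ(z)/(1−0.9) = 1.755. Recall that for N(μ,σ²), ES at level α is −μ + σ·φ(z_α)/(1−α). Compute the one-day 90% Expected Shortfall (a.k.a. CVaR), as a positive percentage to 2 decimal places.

ES = 4.079% × 1.755 = 7.159%.

7.16%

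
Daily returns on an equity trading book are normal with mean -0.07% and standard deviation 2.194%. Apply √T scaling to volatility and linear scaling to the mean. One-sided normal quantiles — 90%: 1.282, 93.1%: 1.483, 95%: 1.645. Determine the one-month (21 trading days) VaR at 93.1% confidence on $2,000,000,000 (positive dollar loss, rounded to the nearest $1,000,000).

σ_{21d} = 2.194% × √21 = 10.054%; μ_{21d} = 21 × -0.07% = -1.470%.
VaR = −(-1.470%) + 1.483 × 10.054% = 16.380%.
On $2,000,000,000: 0.16380 × $2,000,000,000 = $327,600,000.

$328,000,000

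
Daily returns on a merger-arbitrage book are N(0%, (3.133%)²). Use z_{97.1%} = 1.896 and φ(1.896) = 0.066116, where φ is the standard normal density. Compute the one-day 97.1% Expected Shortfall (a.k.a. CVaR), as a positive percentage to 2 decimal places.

Tail multiplier: φ(z)/(1−α) = 0.066116 / 0.029 = 2.280.
ES = 3.133% × 2.280 = 7.143%.

7.14%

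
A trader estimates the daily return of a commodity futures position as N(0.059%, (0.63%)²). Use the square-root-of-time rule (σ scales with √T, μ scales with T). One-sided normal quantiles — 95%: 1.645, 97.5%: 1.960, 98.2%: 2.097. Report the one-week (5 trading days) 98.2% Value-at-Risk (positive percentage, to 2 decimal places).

σ_{5d} = 0.63% × √5 = 1.409%; μ_{5d} = 5 × 0.059% = 0.295%.
VaR = −(0.295%) + 2.097 × 1.409% = 2.660%.

2.66%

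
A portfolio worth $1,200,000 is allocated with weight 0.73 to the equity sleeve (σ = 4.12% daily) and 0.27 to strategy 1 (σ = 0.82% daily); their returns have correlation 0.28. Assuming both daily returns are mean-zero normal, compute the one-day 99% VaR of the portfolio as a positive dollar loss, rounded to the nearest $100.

σ_p² = 0.73²·4.12² + 0.27²·0.82² + 2·0.28·0.73·0.27·4.12·0.82 = 9.4676 (%²).
σ_p = √9.4676 = 3.077%.
At 99%, z = 2.326.
VaR = 2.326 × 3.077% = 7.157%; on $1,200,000 that is $85,884.

$85,900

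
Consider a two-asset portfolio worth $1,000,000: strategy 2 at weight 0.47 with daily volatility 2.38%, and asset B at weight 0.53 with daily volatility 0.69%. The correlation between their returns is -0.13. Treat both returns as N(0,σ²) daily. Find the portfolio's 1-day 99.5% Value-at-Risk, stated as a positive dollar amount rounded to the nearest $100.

$29,100

σ_p² = 0.47²·2.38² + 0.53²·0.69² + 2·-0.13·0.47·0.53·2.38·0.69 = 1.2786 (%²).
σ_p = √1.2786 = 1.131%.
At 99.5%, z = 2.576.
VaR = 2.576 × 1.131% = 2.913%; on $1,000,000 that is $29,130.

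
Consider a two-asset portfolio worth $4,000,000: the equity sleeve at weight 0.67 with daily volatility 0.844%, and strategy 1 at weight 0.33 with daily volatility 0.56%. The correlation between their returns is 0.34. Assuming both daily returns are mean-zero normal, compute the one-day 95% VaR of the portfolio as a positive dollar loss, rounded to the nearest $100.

$42,900

σ_p² = 0.67²·0.844² + 0.33²·0.56² + 2·0.34·0.67·0.33·0.844·0.56 = 0.4250 (%²).
σ_p = √0.4250 = 0.652%.
At 95%, z = 1.645.
VaR = 1.645 × 0.652% = 1.073%; on $4,000,000 that is $42,920.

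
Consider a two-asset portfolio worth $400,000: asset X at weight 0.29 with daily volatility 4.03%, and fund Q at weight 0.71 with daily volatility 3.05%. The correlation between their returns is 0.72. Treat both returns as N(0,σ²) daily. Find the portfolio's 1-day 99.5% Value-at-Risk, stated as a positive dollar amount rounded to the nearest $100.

$32,100

σ_p² = 0.29²·4.03² + 0.71²·3.05² + 2·0.72·0.29·0.71·4.03·3.05 = 9.6996 (%²).
σ_p = √9.6996 = 3.114%.
At 99.5%, z = 2.576.
VaR = 2.576 × 3.114% = 8.022%; on $400,000 that is $32,088.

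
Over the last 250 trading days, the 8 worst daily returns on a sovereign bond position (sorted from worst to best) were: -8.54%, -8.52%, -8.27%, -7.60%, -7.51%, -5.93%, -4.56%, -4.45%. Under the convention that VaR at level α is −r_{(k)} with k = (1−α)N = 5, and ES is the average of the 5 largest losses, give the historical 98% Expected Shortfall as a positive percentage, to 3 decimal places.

The 5 worst returns sum to -40.44%.
ES = −(-40.44%) / 5 = 8.088%.

8.088%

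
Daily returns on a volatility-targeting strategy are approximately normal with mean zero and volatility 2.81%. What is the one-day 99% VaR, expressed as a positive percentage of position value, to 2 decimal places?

6.54%

At 99% one-sided, z = 2.326.
VaR = z·σ = 2.326 × 2.81% = 6.536%.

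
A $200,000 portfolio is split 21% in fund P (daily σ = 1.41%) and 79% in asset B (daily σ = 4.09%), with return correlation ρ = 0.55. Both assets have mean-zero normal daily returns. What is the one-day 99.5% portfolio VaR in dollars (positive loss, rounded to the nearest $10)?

$17,530

σ_p² = 0.21²·1.41² + 0.79²·4.09² + 2·0.55·0.21·0.79·1.41·4.09 = 11.5801 (%²).
σ_p = √11.5801 = 3.403%.
At 99.5%, z = 2.576.
VaR = 2.576 × 3.403% = 8.766%; on $200,000 that is $17,532.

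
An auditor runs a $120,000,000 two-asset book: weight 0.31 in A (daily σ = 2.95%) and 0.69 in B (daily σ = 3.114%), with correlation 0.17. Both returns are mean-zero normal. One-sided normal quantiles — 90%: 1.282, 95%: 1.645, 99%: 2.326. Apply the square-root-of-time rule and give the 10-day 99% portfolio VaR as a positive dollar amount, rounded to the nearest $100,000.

σ_p = √(0.31²·2.95² + 0.69²·3.114² + 2·0.17·0.31·0.69·2.95·3.114) = 2.474%.
σ_{10d} = 2.474% × √10 = 7.823%.
VaR = 2.326 × 7.823% = 18.196%; on $120,000,000 that is $21,835,200.

$21,800,000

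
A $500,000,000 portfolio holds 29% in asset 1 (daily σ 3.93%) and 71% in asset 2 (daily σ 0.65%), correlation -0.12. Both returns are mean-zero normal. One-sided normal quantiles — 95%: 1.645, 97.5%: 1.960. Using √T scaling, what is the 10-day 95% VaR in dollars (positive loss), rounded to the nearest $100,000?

$30,600,000

σ_p = √(0.29²·3.93² + 0.71²·0.65² + 2·-0.12·0.29·0.71·3.93·0.65) = 1.177%.
σ_{10d} = 1.177% × √10 = 3.722%.
VaR = 1.645 × 3.722% = 6.123%; on $500,000,000 that is $30,615,000.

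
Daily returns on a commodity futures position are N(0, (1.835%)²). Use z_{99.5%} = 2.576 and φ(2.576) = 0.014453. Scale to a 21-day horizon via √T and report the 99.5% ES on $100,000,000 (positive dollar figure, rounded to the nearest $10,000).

σ_{21d} = 1.835% × √21 = 8.409%.
ES multiplier = φ(z)/(1−α) = 0.014453/0.005 = 2.891.
ES = 8.409% × 2.891 = 24.310%; on $100,000,000: $24,310,000.

$24,310,000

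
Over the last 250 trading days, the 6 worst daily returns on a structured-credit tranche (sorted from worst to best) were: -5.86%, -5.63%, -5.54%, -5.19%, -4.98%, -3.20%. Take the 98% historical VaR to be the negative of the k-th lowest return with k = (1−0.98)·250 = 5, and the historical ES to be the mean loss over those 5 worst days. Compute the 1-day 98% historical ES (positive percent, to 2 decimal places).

5.44%

The 5 worst returns sum to -27.20%.
ES = −(-27.20%) / 5 = 5.44%.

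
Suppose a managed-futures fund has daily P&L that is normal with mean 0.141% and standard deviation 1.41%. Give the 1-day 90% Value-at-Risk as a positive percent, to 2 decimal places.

1.67%

At 90% one-sided, z = 1.282.
VaR = −μ + z·σ = −(0.141%) + 1.282 × 1.41% = 1.667%.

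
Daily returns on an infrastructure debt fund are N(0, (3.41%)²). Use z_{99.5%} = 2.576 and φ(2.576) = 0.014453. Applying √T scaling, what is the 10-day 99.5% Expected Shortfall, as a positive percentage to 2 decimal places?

31.17%

σ_{10d} = 3.41% × √10 = 10.783%.
ES multiplier = φ(z)/(1−α) = 0.014453/0.005 = 2.891.
ES = 10.783% × 2.891 = 31.174%.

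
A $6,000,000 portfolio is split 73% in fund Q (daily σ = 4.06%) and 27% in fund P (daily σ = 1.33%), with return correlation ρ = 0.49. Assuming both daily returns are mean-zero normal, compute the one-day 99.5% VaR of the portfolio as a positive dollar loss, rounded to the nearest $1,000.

σ_p² = 0.73²·4.06² + 0.27²·1.33² + 2·0.49·0.73·0.27·4.06·1.33 = 9.9561 (%²).
σ_p = √9.9561 = 3.155%.
At 99.5%, z = 2.576.
VaR = 2.576 × 3.155% = 8.127%; on $6,000,000 that is $487,620.

$488,000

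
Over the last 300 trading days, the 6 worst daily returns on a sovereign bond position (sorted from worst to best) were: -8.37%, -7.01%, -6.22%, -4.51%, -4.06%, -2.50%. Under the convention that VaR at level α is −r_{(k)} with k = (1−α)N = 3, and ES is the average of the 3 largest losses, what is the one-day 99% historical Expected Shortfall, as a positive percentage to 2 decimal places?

7.20%

The 3 worst returns sum to -21.60%.
ES = −(-21.60%) / 3 = 7.2% ≈ 7.20%.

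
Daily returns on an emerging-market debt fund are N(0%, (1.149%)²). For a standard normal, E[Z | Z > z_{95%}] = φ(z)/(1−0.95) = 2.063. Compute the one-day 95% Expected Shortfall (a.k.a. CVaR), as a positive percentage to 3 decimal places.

2.370%

ES = 1.149% × 2.063 = 2.370%.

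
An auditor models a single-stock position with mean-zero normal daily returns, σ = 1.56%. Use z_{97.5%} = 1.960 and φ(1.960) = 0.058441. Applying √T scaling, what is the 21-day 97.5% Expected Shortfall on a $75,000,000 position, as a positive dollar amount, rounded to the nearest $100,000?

σ_{21d} = 1.56% × √21 = 7.149%.
ES multiplier = φ(z)/(1−α) = 0.058441/0.025 = 2.338.
ES = 7.149% × 2.338 = 16.714%; on $75,000,000: $12,535,500.

$12,500,000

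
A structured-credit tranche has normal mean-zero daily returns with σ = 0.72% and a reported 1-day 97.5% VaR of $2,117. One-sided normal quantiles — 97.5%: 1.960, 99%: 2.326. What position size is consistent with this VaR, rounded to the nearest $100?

$150,000

VaR as a fraction of value: z·σ = 1.960 × 0.72% = 1.4112%.
Position = $2,117 / 0.014112 = $150,014.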